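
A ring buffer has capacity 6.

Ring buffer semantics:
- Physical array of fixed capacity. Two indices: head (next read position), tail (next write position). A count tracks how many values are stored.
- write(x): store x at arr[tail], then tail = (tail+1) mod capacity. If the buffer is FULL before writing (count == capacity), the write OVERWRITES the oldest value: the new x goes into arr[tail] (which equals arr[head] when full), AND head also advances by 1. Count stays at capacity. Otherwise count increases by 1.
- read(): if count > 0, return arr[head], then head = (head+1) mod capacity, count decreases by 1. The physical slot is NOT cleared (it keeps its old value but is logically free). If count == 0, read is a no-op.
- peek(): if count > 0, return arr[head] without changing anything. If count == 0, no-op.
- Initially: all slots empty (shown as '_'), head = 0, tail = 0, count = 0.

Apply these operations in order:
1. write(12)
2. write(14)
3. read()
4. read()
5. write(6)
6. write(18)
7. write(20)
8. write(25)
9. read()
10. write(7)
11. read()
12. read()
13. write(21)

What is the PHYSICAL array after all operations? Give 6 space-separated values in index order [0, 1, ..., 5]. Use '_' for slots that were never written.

Answer: 7 21 6 18 20 25

Derivation:
After op 1 (write(12)): arr=[12 _ _ _ _ _] head=0 tail=1 count=1
After op 2 (write(14)): arr=[12 14 _ _ _ _] head=0 tail=2 count=2
After op 3 (read()): arr=[12 14 _ _ _ _] head=1 tail=2 count=1
After op 4 (read()): arr=[12 14 _ _ _ _] head=2 tail=2 count=0
After op 5 (write(6)): arr=[12 14 6 _ _ _] head=2 tail=3 count=1
After op 6 (write(18)): arr=[12 14 6 18 _ _] head=2 tail=4 count=2
After op 7 (write(20)): arr=[12 14 6 18 20 _] head=2 tail=5 count=3
After op 8 (write(25)): arr=[12 14 6 18 20 25] head=2 tail=0 count=4
After op 9 (read()): arr=[12 14 6 18 20 25] head=3 tail=0 count=3
After op 10 (write(7)): arr=[7 14 6 18 20 25] head=3 tail=1 count=4
After op 11 (read()): arr=[7 14 6 18 20 25] head=4 tail=1 count=3
After op 12 (read()): arr=[7 14 6 18 20 25] head=5 tail=1 count=2
After op 13 (write(21)): arr=[7 21 6 18 20 25] head=5 tail=2 count=3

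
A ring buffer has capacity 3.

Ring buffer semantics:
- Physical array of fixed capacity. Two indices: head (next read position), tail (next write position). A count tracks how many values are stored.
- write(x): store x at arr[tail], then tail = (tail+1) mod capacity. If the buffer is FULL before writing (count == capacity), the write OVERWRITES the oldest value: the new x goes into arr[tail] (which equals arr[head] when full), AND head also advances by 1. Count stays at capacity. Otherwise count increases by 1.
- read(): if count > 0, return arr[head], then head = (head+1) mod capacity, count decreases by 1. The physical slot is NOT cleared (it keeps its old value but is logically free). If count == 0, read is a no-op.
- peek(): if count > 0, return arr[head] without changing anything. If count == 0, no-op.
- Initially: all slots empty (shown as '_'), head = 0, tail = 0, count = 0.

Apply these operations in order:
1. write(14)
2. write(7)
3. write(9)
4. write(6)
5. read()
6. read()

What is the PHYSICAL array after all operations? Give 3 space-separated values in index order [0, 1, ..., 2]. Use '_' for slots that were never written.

After op 1 (write(14)): arr=[14 _ _] head=0 tail=1 count=1
After op 2 (write(7)): arr=[14 7 _] head=0 tail=2 count=2
After op 3 (write(9)): arr=[14 7 9] head=0 tail=0 count=3
After op 4 (write(6)): arr=[6 7 9] head=1 tail=1 count=3
After op 5 (read()): arr=[6 7 9] head=2 tail=1 count=2
After op 6 (read()): arr=[6 7 9] head=0 tail=1 count=1

Answer: 6 7 9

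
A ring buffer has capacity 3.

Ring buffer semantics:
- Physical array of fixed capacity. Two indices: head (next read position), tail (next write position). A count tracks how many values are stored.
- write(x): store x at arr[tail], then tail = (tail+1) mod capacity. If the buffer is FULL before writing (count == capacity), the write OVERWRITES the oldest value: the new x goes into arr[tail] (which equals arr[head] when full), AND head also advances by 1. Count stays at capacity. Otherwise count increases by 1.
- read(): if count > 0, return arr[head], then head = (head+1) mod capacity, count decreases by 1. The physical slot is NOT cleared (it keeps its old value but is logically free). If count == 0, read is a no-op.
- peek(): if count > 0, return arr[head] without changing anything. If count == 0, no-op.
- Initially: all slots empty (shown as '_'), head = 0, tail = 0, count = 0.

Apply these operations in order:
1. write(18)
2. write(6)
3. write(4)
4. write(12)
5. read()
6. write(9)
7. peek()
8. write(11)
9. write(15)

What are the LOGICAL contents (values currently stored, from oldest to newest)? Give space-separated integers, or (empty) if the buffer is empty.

Answer: 9 11 15

Derivation:
After op 1 (write(18)): arr=[18 _ _] head=0 tail=1 count=1
After op 2 (write(6)): arr=[18 6 _] head=0 tail=2 count=2
After op 3 (write(4)): arr=[18 6 4] head=0 tail=0 count=3
After op 4 (write(12)): arr=[12 6 4] head=1 tail=1 count=3
After op 5 (read()): arr=[12 6 4] head=2 tail=1 count=2
After op 6 (write(9)): arr=[12 9 4] head=2 tail=2 count=3
After op 7 (peek()): arr=[12 9 4] head=2 tail=2 count=3
After op 8 (write(11)): arr=[12 9 11] head=0 tail=0 count=3
After op 9 (write(15)): arr=[15 9 11] head=1 tail=1 count=3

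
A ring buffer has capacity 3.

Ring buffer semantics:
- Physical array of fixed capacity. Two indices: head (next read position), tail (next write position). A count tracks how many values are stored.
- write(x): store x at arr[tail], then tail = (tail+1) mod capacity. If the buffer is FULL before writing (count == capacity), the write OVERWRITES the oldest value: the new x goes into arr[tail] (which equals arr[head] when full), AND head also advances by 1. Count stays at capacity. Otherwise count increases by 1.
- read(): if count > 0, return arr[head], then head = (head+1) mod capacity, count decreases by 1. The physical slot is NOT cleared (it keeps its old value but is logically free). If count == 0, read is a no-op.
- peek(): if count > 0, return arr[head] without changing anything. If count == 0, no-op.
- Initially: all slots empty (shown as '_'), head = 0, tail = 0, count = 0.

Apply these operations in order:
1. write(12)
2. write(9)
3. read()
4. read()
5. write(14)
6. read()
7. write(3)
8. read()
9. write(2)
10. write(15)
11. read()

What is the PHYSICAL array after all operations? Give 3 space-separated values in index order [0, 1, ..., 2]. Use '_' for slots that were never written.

Answer: 3 2 15

Derivation:
After op 1 (write(12)): arr=[12 _ _] head=0 tail=1 count=1
After op 2 (write(9)): arr=[12 9 _] head=0 tail=2 count=2
After op 3 (read()): arr=[12 9 _] head=1 tail=2 count=1
After op 4 (read()): arr=[12 9 _] head=2 tail=2 count=0
After op 5 (write(14)): arr=[12 9 14] head=2 tail=0 count=1
After op 6 (read()): arr=[12 9 14] head=0 tail=0 count=0
After op 7 (write(3)): arr=[3 9 14] head=0 tail=1 count=1
After op 8 (read()): arr=[3 9 14] head=1 tail=1 count=0
After op 9 (write(2)): arr=[3 2 14] head=1 tail=2 count=1
After op 10 (write(15)): arr=[3 2 15] head=1 tail=0 count=2
After op 11 (read()): arr=[3 2 15] head=2 tail=0 count=1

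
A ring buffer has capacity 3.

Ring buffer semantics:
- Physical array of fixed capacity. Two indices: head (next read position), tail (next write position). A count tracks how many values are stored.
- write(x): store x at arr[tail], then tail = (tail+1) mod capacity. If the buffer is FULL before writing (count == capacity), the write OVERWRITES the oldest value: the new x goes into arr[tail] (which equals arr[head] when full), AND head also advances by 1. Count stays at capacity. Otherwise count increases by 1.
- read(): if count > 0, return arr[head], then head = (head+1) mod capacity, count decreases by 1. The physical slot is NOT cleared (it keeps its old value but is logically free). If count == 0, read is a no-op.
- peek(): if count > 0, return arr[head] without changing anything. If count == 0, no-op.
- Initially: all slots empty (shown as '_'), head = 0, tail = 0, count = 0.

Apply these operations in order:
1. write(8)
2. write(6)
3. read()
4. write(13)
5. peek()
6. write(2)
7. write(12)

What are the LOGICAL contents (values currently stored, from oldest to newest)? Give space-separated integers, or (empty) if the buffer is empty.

After op 1 (write(8)): arr=[8 _ _] head=0 tail=1 count=1
After op 2 (write(6)): arr=[8 6 _] head=0 tail=2 count=2
After op 3 (read()): arr=[8 6 _] head=1 tail=2 count=1
After op 4 (write(13)): arr=[8 6 13] head=1 tail=0 count=2
After op 5 (peek()): arr=[8 6 13] head=1 tail=0 count=2
After op 6 (write(2)): arr=[2 6 13] head=1 tail=1 count=3
After op 7 (write(12)): arr=[2 12 13] head=2 tail=2 count=3

Answer: 13 2 12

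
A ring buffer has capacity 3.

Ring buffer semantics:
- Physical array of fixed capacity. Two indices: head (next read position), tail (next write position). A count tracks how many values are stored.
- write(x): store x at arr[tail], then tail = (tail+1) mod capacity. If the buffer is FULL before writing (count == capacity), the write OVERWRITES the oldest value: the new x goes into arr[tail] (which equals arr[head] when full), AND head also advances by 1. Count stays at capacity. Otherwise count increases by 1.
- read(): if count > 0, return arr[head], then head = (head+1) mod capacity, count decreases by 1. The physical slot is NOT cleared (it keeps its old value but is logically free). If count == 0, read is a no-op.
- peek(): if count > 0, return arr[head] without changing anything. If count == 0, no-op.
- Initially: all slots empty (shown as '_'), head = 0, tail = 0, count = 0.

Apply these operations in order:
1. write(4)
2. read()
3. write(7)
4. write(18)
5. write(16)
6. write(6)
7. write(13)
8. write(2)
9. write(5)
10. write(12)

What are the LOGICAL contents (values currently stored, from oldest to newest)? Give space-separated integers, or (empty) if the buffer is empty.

Answer: 2 5 12

Derivation:
After op 1 (write(4)): arr=[4 _ _] head=0 tail=1 count=1
After op 2 (read()): arr=[4 _ _] head=1 tail=1 count=0
After op 3 (write(7)): arr=[4 7 _] head=1 tail=2 count=1
After op 4 (write(18)): arr=[4 7 18] head=1 tail=0 count=2
After op 5 (write(16)): arr=[16 7 18] head=1 tail=1 count=3
After op 6 (write(6)): arr=[16 6 18] head=2 tail=2 count=3
After op 7 (write(13)): arr=[16 6 13] head=0 tail=0 count=3
After op 8 (write(2)): arr=[2 6 13] head=1 tail=1 count=3
After op 9 (write(5)): arr=[2 5 13] head=2 tail=2 count=3
After op 10 (write(12)): arr=[2 5 12] head=0 tail=0 count=3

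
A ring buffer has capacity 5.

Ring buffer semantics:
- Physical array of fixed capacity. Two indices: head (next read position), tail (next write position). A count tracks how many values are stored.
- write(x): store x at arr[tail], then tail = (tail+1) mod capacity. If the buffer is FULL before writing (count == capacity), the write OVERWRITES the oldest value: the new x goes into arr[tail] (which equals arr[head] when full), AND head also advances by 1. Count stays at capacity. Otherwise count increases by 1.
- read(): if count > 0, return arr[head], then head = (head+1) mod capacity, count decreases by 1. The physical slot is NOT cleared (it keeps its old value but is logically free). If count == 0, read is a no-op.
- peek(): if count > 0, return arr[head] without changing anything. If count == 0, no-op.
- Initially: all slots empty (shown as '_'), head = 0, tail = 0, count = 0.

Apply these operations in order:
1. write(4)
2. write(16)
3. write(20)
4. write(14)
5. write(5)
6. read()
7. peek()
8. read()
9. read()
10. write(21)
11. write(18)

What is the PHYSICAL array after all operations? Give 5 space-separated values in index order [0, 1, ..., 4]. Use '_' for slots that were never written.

Answer: 21 18 20 14 5

Derivation:
After op 1 (write(4)): arr=[4 _ _ _ _] head=0 tail=1 count=1
After op 2 (write(16)): arr=[4 16 _ _ _] head=0 tail=2 count=2
After op 3 (write(20)): arr=[4 16 20 _ _] head=0 tail=3 count=3
After op 4 (write(14)): arr=[4 16 20 14 _] head=0 tail=4 count=4
After op 5 (write(5)): arr=[4 16 20 14 5] head=0 tail=0 count=5
After op 6 (read()): arr=[4 16 20 14 5] head=1 tail=0 count=4
After op 7 (peek()): arr=[4 16 20 14 5] head=1 tail=0 count=4
After op 8 (read()): arr=[4 16 20 14 5] head=2 tail=0 count=3
After op 9 (read()): arr=[4 16 20 14 5] head=3 tail=0 count=2
After op 10 (write(21)): arr=[21 16 20 14 5] head=3 tail=1 count=3
After op 11 (write(18)): arr=[21 18 20 14 5] head=3 tail=2 count=4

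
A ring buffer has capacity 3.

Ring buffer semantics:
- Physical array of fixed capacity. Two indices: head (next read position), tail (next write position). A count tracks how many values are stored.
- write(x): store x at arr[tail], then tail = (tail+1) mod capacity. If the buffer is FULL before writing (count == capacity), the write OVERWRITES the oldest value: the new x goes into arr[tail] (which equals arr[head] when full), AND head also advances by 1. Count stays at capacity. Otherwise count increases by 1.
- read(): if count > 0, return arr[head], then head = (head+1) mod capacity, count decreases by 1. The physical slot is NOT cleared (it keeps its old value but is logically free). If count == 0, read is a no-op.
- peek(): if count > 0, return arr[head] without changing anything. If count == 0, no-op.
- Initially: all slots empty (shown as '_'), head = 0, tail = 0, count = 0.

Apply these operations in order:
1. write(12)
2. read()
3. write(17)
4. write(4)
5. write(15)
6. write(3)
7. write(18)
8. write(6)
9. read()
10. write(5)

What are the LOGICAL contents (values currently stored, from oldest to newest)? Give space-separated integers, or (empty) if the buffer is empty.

Answer: 18 6 5

Derivation:
After op 1 (write(12)): arr=[12 _ _] head=0 tail=1 count=1
After op 2 (read()): arr=[12 _ _] head=1 tail=1 count=0
After op 3 (write(17)): arr=[12 17 _] head=1 tail=2 count=1
After op 4 (write(4)): arr=[12 17 4] head=1 tail=0 count=2
After op 5 (write(15)): arr=[15 17 4] head=1 tail=1 count=3
After op 6 (write(3)): arr=[15 3 4] head=2 tail=2 count=3
After op 7 (write(18)): arr=[15 3 18] head=0 tail=0 count=3
After op 8 (write(6)): arr=[6 3 18] head=1 tail=1 count=3
After op 9 (read()): arr=[6 3 18] head=2 tail=1 count=2
After op 10 (write(5)): arr=[6 5 18] head=2 tail=2 count=3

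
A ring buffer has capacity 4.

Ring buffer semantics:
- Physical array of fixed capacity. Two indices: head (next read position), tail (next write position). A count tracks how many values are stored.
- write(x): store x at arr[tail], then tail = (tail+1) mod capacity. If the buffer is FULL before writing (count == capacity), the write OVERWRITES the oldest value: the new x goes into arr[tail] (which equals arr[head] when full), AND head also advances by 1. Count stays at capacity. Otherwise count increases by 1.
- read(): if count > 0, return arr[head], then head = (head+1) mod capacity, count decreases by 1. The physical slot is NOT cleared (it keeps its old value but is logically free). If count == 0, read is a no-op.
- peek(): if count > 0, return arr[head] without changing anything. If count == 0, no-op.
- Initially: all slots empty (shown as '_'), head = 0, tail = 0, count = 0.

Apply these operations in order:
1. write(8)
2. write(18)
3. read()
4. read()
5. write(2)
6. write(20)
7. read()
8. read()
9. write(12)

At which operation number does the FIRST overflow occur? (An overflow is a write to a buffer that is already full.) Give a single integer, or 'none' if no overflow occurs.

Answer: none

Derivation:
After op 1 (write(8)): arr=[8 _ _ _] head=0 tail=1 count=1
After op 2 (write(18)): arr=[8 18 _ _] head=0 tail=2 count=2
After op 3 (read()): arr=[8 18 _ _] head=1 tail=2 count=1
After op 4 (read()): arr=[8 18 _ _] head=2 tail=2 count=0
After op 5 (write(2)): arr=[8 18 2 _] head=2 tail=3 count=1
After op 6 (write(20)): arr=[8 18 2 20] head=2 tail=0 count=2
After op 7 (read()): arr=[8 18 2 20] head=3 tail=0 count=1
After op 8 (read()): arr=[8 18 2 20] head=0 tail=0 count=0
After op 9 (write(12)): arr=[12 18 2 20] head=0 tail=1 count=1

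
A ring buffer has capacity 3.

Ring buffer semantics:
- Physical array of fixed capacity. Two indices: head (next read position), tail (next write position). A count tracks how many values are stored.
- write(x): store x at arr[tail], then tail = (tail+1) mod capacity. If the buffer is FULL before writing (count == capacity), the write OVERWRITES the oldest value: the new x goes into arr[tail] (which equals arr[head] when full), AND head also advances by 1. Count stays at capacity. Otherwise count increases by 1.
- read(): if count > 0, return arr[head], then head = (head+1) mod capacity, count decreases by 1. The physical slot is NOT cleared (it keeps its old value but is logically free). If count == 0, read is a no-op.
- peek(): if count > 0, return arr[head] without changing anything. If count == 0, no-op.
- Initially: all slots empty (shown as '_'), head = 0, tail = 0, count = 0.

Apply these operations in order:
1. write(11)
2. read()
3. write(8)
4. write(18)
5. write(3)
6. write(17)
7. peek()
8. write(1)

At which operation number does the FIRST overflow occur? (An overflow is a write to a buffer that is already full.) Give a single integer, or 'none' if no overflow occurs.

After op 1 (write(11)): arr=[11 _ _] head=0 tail=1 count=1
After op 2 (read()): arr=[11 _ _] head=1 tail=1 count=0
After op 3 (write(8)): arr=[11 8 _] head=1 tail=2 count=1
After op 4 (write(18)): arr=[11 8 18] head=1 tail=0 count=2
After op 5 (write(3)): arr=[3 8 18] head=1 tail=1 count=3
After op 6 (write(17)): arr=[3 17 18] head=2 tail=2 count=3
After op 7 (peek()): arr=[3 17 18] head=2 tail=2 count=3
After op 8 (write(1)): arr=[3 17 1] head=0 tail=0 count=3

Answer: 6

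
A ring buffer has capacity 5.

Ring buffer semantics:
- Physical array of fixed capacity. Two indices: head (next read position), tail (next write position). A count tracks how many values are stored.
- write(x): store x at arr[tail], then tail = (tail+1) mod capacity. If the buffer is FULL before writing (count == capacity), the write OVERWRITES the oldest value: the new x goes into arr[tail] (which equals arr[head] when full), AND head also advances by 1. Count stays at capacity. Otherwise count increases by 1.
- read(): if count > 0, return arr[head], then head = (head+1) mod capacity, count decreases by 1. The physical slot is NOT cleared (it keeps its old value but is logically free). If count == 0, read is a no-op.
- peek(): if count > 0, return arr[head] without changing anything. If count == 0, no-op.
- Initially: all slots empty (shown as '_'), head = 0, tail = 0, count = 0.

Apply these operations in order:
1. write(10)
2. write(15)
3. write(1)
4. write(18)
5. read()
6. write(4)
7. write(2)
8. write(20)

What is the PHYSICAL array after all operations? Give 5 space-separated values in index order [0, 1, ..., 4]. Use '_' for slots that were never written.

Answer: 2 20 1 18 4

Derivation:
After op 1 (write(10)): arr=[10 _ _ _ _] head=0 tail=1 count=1
After op 2 (write(15)): arr=[10 15 _ _ _] head=0 tail=2 count=2
After op 3 (write(1)): arr=[10 15 1 _ _] head=0 tail=3 count=3
After op 4 (write(18)): arr=[10 15 1 18 _] head=0 tail=4 count=4
After op 5 (read()): arr=[10 15 1 18 _] head=1 tail=4 count=3
After op 6 (write(4)): arr=[10 15 1 18 4] head=1 tail=0 count=4
After op 7 (write(2)): arr=[2 15 1 18 4] head=1 tail=1 count=5
After op 8 (write(20)): arr=[2 20 1 18 4] head=2 tail=2 count=5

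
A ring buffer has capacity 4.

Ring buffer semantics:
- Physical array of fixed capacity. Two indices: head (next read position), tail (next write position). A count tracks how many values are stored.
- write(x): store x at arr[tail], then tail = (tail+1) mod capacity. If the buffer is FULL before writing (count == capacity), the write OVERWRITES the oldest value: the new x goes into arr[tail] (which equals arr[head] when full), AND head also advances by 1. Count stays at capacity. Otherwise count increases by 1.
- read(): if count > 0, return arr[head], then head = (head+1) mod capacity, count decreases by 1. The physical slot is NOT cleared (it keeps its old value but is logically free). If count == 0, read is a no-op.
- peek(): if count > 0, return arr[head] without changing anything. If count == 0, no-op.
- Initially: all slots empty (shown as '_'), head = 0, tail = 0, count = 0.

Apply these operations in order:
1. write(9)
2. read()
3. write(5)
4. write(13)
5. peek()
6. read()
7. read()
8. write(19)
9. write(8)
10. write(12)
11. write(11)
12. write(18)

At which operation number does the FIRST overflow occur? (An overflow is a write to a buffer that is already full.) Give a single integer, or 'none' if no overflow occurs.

After op 1 (write(9)): arr=[9 _ _ _] head=0 tail=1 count=1
After op 2 (read()): arr=[9 _ _ _] head=1 tail=1 count=0
After op 3 (write(5)): arr=[9 5 _ _] head=1 tail=2 count=1
After op 4 (write(13)): arr=[9 5 13 _] head=1 tail=3 count=2
After op 5 (peek()): arr=[9 5 13 _] head=1 tail=3 count=2
After op 6 (read()): arr=[9 5 13 _] head=2 tail=3 count=1
After op 7 (read()): arr=[9 5 13 _] head=3 tail=3 count=0
After op 8 (write(19)): arr=[9 5 13 19] head=3 tail=0 count=1
After op 9 (write(8)): arr=[8 5 13 19] head=3 tail=1 count=2
After op 10 (write(12)): arr=[8 12 13 19] head=3 tail=2 count=3
After op 11 (write(11)): arr=[8 12 11 19] head=3 tail=3 count=4
After op 12 (write(18)): arr=[8 12 11 18] head=0 tail=0 count=4

Answer: 12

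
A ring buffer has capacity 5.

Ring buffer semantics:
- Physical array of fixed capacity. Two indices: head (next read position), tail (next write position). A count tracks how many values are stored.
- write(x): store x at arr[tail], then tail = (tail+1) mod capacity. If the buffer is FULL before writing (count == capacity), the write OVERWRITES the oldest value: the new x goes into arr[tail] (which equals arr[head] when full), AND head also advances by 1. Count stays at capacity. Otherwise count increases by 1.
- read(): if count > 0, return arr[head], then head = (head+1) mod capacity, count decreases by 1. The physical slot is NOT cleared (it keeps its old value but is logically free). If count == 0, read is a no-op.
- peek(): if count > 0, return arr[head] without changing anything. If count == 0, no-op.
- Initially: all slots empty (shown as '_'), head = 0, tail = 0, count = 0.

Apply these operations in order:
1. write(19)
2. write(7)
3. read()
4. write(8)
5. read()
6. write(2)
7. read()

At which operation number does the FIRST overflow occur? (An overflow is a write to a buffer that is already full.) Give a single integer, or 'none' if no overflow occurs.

Answer: none

Derivation:
After op 1 (write(19)): arr=[19 _ _ _ _] head=0 tail=1 count=1
After op 2 (write(7)): arr=[19 7 _ _ _] head=0 tail=2 count=2
After op 3 (read()): arr=[19 7 _ _ _] head=1 tail=2 count=1
After op 4 (write(8)): arr=[19 7 8 _ _] head=1 tail=3 count=2
After op 5 (read()): arr=[19 7 8 _ _] head=2 tail=3 count=1
After op 6 (write(2)): arr=[19 7 8 2 _] head=2 tail=4 count=2
After op 7 (read()): arr=[19 7 8 2 _] head=3 tail=4 count=1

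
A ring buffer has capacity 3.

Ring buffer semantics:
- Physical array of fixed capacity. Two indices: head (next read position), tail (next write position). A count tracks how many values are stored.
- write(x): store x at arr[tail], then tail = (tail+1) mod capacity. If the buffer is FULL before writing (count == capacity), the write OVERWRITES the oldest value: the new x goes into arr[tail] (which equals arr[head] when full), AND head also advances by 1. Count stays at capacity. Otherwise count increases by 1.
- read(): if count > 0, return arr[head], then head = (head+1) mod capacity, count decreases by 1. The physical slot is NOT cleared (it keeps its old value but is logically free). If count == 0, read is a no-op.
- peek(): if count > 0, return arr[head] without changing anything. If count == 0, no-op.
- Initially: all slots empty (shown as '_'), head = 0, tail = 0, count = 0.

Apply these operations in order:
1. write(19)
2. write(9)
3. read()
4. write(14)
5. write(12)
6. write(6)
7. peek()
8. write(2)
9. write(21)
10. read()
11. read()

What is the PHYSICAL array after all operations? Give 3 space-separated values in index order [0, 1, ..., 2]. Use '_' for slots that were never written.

Answer: 21 6 2

Derivation:
After op 1 (write(19)): arr=[19 _ _] head=0 tail=1 count=1
After op 2 (write(9)): arr=[19 9 _] head=0 tail=2 count=2
After op 3 (read()): arr=[19 9 _] head=1 tail=2 count=1
After op 4 (write(14)): arr=[19 9 14] head=1 tail=0 count=2
After op 5 (write(12)): arr=[12 9 14] head=1 tail=1 count=3
After op 6 (write(6)): arr=[12 6 14] head=2 tail=2 count=3
After op 7 (peek()): arr=[12 6 14] head=2 tail=2 count=3
After op 8 (write(2)): arr=[12 6 2] head=0 tail=0 count=3
After op 9 (write(21)): arr=[21 6 2] head=1 tail=1 count=3
After op 10 (read()): arr=[21 6 2] head=2 tail=1 count=2
After op 11 (read()): arr=[21 6 2] head=0 tail=1 count=1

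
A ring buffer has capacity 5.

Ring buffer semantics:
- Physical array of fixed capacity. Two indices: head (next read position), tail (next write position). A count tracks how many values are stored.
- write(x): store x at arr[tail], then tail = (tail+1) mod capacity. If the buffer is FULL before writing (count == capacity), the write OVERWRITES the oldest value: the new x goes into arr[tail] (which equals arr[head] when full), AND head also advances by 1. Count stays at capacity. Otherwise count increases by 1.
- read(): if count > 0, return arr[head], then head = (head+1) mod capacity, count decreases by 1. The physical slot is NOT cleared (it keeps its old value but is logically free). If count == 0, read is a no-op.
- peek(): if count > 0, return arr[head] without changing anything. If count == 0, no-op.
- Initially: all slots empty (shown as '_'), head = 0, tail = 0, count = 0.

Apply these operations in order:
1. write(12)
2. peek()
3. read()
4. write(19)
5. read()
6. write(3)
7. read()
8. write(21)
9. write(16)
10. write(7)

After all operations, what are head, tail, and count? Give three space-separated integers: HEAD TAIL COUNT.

After op 1 (write(12)): arr=[12 _ _ _ _] head=0 tail=1 count=1
After op 2 (peek()): arr=[12 _ _ _ _] head=0 tail=1 count=1
After op 3 (read()): arr=[12 _ _ _ _] head=1 tail=1 count=0
After op 4 (write(19)): arr=[12 19 _ _ _] head=1 tail=2 count=1
After op 5 (read()): arr=[12 19 _ _ _] head=2 tail=2 count=0
After op 6 (write(3)): arr=[12 19 3 _ _] head=2 tail=3 count=1
After op 7 (read()): arr=[12 19 3 _ _] head=3 tail=3 count=0
After op 8 (write(21)): arr=[12 19 3 21 _] head=3 tail=4 count=1
After op 9 (write(16)): arr=[12 19 3 21 16] head=3 tail=0 count=2
After op 10 (write(7)): arr=[7 19 3 21 16] head=3 tail=1 count=3

Answer: 3 1 3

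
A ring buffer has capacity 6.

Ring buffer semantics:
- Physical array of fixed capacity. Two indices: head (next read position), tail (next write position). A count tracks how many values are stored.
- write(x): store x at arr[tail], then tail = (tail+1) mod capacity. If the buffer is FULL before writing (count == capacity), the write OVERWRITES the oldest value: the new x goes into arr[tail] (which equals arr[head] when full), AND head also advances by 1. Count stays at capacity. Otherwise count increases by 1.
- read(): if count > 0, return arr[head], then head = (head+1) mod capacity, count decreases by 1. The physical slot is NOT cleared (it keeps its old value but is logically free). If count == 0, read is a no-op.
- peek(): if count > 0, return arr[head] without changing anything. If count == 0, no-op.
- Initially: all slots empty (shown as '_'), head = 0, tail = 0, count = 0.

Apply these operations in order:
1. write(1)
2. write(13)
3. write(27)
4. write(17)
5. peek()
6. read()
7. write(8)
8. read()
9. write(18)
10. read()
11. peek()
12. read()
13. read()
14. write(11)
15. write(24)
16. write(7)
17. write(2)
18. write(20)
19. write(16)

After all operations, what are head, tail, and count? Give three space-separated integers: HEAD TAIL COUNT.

Answer: 0 0 6

Derivation:
After op 1 (write(1)): arr=[1 _ _ _ _ _] head=0 tail=1 count=1
After op 2 (write(13)): arr=[1 13 _ _ _ _] head=0 tail=2 count=2
After op 3 (write(27)): arr=[1 13 27 _ _ _] head=0 tail=3 count=3
After op 4 (write(17)): arr=[1 13 27 17 _ _] head=0 tail=4 count=4
After op 5 (peek()): arr=[1 13 27 17 _ _] head=0 tail=4 count=4
After op 6 (read()): arr=[1 13 27 17 _ _] head=1 tail=4 count=3
After op 7 (write(8)): arr=[1 13 27 17 8 _] head=1 tail=5 count=4
After op 8 (read()): arr=[1 13 27 17 8 _] head=2 tail=5 count=3
After op 9 (write(18)): arr=[1 13 27 17 8 18] head=2 tail=0 count=4
After op 10 (read()): arr=[1 13 27 17 8 18] head=3 tail=0 count=3
After op 11 (peek()): arr=[1 13 27 17 8 18] head=3 tail=0 count=3
After op 12 (read()): arr=[1 13 27 17 8 18] head=4 tail=0 count=2
After op 13 (read()): arr=[1 13 27 17 8 18] head=5 tail=0 count=1
After op 14 (write(11)): arr=[11 13 27 17 8 18] head=5 tail=1 count=2
After op 15 (write(24)): arr=[11 24 27 17 8 18] head=5 tail=2 count=3
After op 16 (write(7)): arr=[11 24 7 17 8 18] head=5 tail=3 count=4
After op 17 (write(2)): arr=[11 24 7 2 8 18] head=5 tail=4 count=5
After op 18 (write(20)): arr=[11 24 7 2 20 18] head=5 tail=5 count=6
After op 19 (write(16)): arr=[11 24 7 2 20 16] head=0 tail=0 count=6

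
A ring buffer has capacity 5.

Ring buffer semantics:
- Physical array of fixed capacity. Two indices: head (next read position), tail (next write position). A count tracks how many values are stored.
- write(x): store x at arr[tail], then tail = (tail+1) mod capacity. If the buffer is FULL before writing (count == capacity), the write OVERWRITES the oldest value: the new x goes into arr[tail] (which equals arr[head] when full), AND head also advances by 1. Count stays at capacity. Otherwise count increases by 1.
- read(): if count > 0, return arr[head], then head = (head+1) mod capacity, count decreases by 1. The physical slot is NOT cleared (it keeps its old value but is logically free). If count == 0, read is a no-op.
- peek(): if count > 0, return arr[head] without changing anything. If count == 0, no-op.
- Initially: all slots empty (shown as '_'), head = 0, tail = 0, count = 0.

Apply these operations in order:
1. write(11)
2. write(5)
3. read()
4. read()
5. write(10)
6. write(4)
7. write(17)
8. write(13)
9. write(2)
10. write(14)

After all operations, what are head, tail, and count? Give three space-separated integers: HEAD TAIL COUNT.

Answer: 3 3 5

Derivation:
After op 1 (write(11)): arr=[11 _ _ _ _] head=0 tail=1 count=1
After op 2 (write(5)): arr=[11 5 _ _ _] head=0 tail=2 count=2
After op 3 (read()): arr=[11 5 _ _ _] head=1 tail=2 count=1
After op 4 (read()): arr=[11 5 _ _ _] head=2 tail=2 count=0
After op 5 (write(10)): arr=[11 5 10 _ _] head=2 tail=3 count=1
After op 6 (write(4)): arr=[11 5 10 4 _] head=2 tail=4 count=2
After op 7 (write(17)): arr=[11 5 10 4 17] head=2 tail=0 count=3
After op 8 (write(13)): arr=[13 5 10 4 17] head=2 tail=1 count=4
After op 9 (write(2)): arr=[13 2 10 4 17] head=2 tail=2 count=5
After op 10 (write(14)): arr=[13 2 14 4 17] head=3 tail=3 count=5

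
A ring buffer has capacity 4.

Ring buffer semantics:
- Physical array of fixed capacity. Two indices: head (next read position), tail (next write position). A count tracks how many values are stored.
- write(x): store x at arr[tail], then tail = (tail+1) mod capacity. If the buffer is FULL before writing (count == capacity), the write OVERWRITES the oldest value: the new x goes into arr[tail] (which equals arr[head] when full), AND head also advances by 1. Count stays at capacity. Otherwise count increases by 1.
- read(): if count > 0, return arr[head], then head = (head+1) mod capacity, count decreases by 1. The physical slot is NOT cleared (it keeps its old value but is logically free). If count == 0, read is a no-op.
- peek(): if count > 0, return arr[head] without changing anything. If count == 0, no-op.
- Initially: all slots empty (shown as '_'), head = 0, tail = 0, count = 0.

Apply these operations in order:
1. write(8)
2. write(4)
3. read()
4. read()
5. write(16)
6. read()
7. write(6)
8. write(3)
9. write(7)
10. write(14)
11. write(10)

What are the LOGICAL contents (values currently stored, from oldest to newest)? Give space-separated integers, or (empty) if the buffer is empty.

Answer: 3 7 14 10

Derivation:
After op 1 (write(8)): arr=[8 _ _ _] head=0 tail=1 count=1
After op 2 (write(4)): arr=[8 4 _ _] head=0 tail=2 count=2
After op 3 (read()): arr=[8 4 _ _] head=1 tail=2 count=1
After op 4 (read()): arr=[8 4 _ _] head=2 tail=2 count=0
After op 5 (write(16)): arr=[8 4 16 _] head=2 tail=3 count=1
After op 6 (read()): arr=[8 4 16 _] head=3 tail=3 count=0
After op 7 (write(6)): arr=[8 4 16 6] head=3 tail=0 count=1
After op 8 (write(3)): arr=[3 4 16 6] head=3 tail=1 count=2
After op 9 (write(7)): arr=[3 7 16 6] head=3 tail=2 count=3
After op 10 (write(14)): arr=[3 7 14 6] head=3 tail=3 count=4
After op 11 (write(10)): arr=[3 7 14 10] head=0 tail=0 count=4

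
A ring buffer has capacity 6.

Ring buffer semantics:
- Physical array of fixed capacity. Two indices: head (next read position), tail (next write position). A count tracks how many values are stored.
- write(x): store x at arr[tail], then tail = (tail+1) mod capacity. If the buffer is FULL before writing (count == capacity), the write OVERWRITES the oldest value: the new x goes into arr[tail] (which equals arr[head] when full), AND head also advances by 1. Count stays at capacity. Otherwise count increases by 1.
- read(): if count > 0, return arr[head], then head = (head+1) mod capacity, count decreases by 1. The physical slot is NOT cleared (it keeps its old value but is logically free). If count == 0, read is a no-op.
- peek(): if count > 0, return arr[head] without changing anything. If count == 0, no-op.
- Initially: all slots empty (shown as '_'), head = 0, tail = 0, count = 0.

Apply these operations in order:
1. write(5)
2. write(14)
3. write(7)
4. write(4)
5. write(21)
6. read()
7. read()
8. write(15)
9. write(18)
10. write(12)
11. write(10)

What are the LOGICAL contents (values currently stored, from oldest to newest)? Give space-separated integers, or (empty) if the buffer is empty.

After op 1 (write(5)): arr=[5 _ _ _ _ _] head=0 tail=1 count=1
After op 2 (write(14)): arr=[5 14 _ _ _ _] head=0 tail=2 count=2
After op 3 (write(7)): arr=[5 14 7 _ _ _] head=0 tail=3 count=3
After op 4 (write(4)): arr=[5 14 7 4 _ _] head=0 tail=4 count=4
After op 5 (write(21)): arr=[5 14 7 4 21 _] head=0 tail=5 count=5
After op 6 (read()): arr=[5 14 7 4 21 _] head=1 tail=5 count=4
After op 7 (read()): arr=[5 14 7 4 21 _] head=2 tail=5 count=3
After op 8 (write(15)): arr=[5 14 7 4 21 15] head=2 tail=0 count=4
After op 9 (write(18)): arr=[18 14 7 4 21 15] head=2 tail=1 count=5
After op 10 (write(12)): arr=[18 12 7 4 21 15] head=2 tail=2 count=6
After op 11 (write(10)): arr=[18 12 10 4 21 15] head=3 tail=3 count=6

Answer: 4 21 15 18 12 10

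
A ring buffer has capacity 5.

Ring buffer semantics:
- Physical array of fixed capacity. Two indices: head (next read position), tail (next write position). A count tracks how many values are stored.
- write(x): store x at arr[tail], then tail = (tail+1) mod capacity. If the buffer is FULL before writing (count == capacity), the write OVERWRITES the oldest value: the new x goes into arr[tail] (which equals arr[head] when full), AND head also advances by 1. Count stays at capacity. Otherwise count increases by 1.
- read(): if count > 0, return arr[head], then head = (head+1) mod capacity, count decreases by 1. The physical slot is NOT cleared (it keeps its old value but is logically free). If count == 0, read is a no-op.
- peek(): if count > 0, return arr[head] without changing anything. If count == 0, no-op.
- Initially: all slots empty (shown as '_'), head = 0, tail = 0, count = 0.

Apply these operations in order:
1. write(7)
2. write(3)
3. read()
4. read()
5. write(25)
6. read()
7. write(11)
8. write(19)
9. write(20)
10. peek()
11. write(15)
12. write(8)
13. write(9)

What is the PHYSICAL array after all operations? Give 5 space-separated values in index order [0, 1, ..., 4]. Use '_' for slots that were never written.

After op 1 (write(7)): arr=[7 _ _ _ _] head=0 tail=1 count=1
After op 2 (write(3)): arr=[7 3 _ _ _] head=0 tail=2 count=2
After op 3 (read()): arr=[7 3 _ _ _] head=1 tail=2 count=1
After op 4 (read()): arr=[7 3 _ _ _] head=2 tail=2 count=0
After op 5 (write(25)): arr=[7 3 25 _ _] head=2 tail=3 count=1
After op 6 (read()): arr=[7 3 25 _ _] head=3 tail=3 count=0
After op 7 (write(11)): arr=[7 3 25 11 _] head=3 tail=4 count=1
After op 8 (write(19)): arr=[7 3 25 11 19] head=3 tail=0 count=2
After op 9 (write(20)): arr=[20 3 25 11 19] head=3 tail=1 count=3
After op 10 (peek()): arr=[20 3 25 11 19] head=3 tail=1 count=3
After op 11 (write(15)): arr=[20 15 25 11 19] head=3 tail=2 count=4
After op 12 (write(8)): arr=[20 15 8 11 19] head=3 tail=3 count=5
After op 13 (write(9)): arr=[20 15 8 9 19] head=4 tail=4 count=5

Answer: 20 15 8 9 19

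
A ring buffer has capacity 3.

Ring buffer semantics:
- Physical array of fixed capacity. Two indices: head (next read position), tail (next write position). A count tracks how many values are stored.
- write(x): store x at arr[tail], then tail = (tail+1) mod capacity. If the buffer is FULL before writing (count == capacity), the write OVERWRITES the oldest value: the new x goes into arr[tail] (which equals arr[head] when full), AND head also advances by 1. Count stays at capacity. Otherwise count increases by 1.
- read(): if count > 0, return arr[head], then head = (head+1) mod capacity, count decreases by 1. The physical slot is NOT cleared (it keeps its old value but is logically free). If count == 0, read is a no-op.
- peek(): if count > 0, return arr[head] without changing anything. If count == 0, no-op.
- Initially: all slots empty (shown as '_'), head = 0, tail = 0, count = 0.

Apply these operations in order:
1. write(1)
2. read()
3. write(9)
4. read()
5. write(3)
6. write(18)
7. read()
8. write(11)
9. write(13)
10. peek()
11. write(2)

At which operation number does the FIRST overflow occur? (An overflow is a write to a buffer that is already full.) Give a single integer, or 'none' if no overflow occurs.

Answer: 11

Derivation:
After op 1 (write(1)): arr=[1 _ _] head=0 tail=1 count=1
After op 2 (read()): arr=[1 _ _] head=1 tail=1 count=0
After op 3 (write(9)): arr=[1 9 _] head=1 tail=2 count=1
After op 4 (read()): arr=[1 9 _] head=2 tail=2 count=0
After op 5 (write(3)): arr=[1 9 3] head=2 tail=0 count=1
After op 6 (write(18)): arr=[18 9 3] head=2 tail=1 count=2
After op 7 (read()): arr=[18 9 3] head=0 tail=1 count=1
After op 8 (write(11)): arr=[18 11 3] head=0 tail=2 count=2
After op 9 (write(13)): arr=[18 11 13] head=0 tail=0 count=3
After op 10 (peek()): arr=[18 11 13] head=0 tail=0 count=3
After op 11 (write(2)): arr=[2 11 13] head=1 tail=1 count=3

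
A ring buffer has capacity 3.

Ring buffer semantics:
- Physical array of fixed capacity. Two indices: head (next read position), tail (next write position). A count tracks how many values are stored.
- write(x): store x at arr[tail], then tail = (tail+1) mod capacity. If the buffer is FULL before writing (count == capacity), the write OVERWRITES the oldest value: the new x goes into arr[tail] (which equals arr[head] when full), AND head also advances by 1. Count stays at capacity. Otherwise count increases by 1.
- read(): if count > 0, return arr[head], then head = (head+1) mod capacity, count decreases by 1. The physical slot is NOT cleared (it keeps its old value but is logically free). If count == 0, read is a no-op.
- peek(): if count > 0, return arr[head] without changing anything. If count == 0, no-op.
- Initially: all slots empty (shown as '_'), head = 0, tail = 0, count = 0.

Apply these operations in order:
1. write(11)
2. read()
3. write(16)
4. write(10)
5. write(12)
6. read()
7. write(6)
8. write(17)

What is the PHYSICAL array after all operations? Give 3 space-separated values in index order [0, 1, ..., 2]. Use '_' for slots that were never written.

Answer: 12 6 17

Derivation:
After op 1 (write(11)): arr=[11 _ _] head=0 tail=1 count=1
After op 2 (read()): arr=[11 _ _] head=1 tail=1 count=0
After op 3 (write(16)): arr=[11 16 _] head=1 tail=2 count=1
After op 4 (write(10)): arr=[11 16 10] head=1 tail=0 count=2
After op 5 (write(12)): arr=[12 16 10] head=1 tail=1 count=3
After op 6 (read()): arr=[12 16 10] head=2 tail=1 count=2
After op 7 (write(6)): arr=[12 6 10] head=2 tail=2 count=3
After op 8 (write(17)): arr=[12 6 17] head=0 tail=0 count=3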